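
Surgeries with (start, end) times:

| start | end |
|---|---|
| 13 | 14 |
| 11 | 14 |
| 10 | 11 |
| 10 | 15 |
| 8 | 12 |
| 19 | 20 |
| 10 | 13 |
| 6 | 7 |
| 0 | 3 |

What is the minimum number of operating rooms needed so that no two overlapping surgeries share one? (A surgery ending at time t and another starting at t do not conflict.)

4

The answer is the maximum number of intervals overlapping at any instant.
starts: [0, 6, 8, 10, 10, 10, 11, 13, 19]
ends:   [3, 7, 11, 12, 13, 14, 14, 15, 20]
s0→1 e3→0 s6→1 e7→0 s8→1 s10→2 s10→3 s10→4  — peak 4.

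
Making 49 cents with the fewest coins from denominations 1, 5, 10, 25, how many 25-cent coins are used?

Greedy: take as many of the largest coin as possible, then repeat with the remainder.
49 = 1×25 + 2×10 + 4×1
Count of 25: 1

1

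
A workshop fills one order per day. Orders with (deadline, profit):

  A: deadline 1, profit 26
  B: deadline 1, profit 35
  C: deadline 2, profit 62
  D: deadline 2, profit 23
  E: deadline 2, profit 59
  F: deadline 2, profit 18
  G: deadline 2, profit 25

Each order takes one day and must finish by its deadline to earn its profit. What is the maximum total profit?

121

By profit: C(d2,62), E(d2,59), B(d1,35), A(d1,26), G(d2,25), D(d2,23), F(d2,18)
C→slot 2; E→slot 1; B skipped; A skipped; G skipped; D skipped; F skipped.
Profit = 59 + 62 = 121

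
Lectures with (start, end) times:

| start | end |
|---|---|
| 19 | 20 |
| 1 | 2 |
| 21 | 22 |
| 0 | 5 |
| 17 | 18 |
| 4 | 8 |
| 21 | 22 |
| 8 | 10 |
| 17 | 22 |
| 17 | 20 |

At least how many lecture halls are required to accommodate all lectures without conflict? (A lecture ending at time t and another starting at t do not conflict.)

Events (time:±→running): 0:+→1 1:+→2 2:-→1 4:+→2 5:-→1 8:-→0 8:+→1 10:-→0 17:+→1 17:+→2 17:+→3 … peak 3.

3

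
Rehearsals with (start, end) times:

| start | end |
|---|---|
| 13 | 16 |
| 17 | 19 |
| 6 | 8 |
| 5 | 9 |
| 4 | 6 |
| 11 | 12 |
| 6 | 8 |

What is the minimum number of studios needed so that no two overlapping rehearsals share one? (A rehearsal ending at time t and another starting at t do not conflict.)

The answer is the maximum number of intervals overlapping at any instant.
starts: [4, 5, 6, 6, 11, 13, 17]
ends:   [6, 8, 8, 9, 12, 16, 19]
s4→1 s5→2 e6→1 s6→2 s6→3  — peak 3.

3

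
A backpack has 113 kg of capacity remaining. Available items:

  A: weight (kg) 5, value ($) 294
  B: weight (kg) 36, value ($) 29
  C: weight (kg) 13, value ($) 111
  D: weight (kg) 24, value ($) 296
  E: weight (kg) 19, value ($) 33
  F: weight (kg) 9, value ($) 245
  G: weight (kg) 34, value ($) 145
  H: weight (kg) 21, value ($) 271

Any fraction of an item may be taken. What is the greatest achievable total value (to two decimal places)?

Sort by value per unit weight and fill in that order.
Ratios (sorted): A 58.80, F 27.22, H 12.90, D 12.33, C 8.54, G 4.26, E 1.74, B 0.81
take A (5 @ 294); take F (9 @ 245); take H (21 @ 271); take D (24 @ 296); take C (13 @ 111); take G (34 @ 145); take 7/19 of E → 12.16. Capacity used 113/113.
Total value = 1374.16

1374.16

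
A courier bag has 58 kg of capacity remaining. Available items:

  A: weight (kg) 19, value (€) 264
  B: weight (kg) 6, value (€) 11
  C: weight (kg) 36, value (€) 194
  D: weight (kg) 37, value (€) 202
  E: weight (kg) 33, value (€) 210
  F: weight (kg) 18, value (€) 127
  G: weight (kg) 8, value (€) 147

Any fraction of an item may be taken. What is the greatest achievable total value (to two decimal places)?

Greedy by value/weight ratio, highest first.
Order: G (147/8=18.38) > A (264/19=13.89) > F (127/18=7.06) > E (210/33=6.36) > D (202/37=5.46) > C (194/36=5.39) > B (11/6=1.83)
Fill: take G (8 @ 147) → take A (19 @ 264) → take F (18 @ 127) → take 13/33 of E → 82.73; 58/58 used.
Total value = 620.73

620.73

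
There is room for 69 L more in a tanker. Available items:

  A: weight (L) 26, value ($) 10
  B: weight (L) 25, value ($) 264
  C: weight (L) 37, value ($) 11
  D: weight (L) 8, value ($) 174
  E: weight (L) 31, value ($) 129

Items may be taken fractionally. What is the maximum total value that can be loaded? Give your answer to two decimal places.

Order: D (174/8=21.75) > B (264/25=10.56) > E (129/31=4.16) > A (10/26=0.38) > C (11/37=0.30)
Fill: take D (8 @ 174) → take B (25 @ 264) → take E (31 @ 129) → take 5/26 of A → 1.92; 69/69 used.
Total value = 568.92

568.92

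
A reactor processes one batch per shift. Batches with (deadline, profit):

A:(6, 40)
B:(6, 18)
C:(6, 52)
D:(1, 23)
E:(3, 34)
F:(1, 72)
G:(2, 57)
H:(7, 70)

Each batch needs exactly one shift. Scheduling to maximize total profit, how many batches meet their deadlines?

By profit: F(d1,72), H(d7,70), G(d2,57), C(d6,52), A(d6,40), E(d3,34), D(d1,23), B(d6,18)
F→slot 1; H→slot 7; G→slot 2; C→slot 6; A→slot 5; E→slot 3; D skipped; B→slot 4.
7 of 8 scheduled.

7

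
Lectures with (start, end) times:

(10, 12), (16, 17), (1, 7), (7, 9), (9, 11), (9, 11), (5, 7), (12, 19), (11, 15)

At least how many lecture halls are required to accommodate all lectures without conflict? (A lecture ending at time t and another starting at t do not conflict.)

Count concurrent intervals with a sweep; the peak is the room count.
starts: [1, 5, 7, 9, 9, 10, 11, 12, 16]
ends:   [7, 7, 9, 11, 11, 12, 15, 17, 19]
s1→1 s5→2 e7→1 e7→0 s7→1 e9→0 s9→1 s9→2 s10→3  — peak 3.

3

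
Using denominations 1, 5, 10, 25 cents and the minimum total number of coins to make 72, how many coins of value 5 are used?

0

Greedy: take as many of the largest coin as possible, then repeat with the remainder.
72 = 2×25 + 2×10 + 2×1
Count of 5: 0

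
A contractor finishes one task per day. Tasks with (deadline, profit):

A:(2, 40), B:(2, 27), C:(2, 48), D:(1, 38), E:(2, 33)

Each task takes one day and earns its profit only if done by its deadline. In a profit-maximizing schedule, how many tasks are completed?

Take jobs in profit order; each goes to the latest open slot no later than its deadline.
By profit: C(d2,48), A(d2,40), D(d1,38), E(d2,33), B(d2,27)
C→slot 2; A→slot 1; D skipped; E skipped; B skipped.
2 of 5 scheduled.

2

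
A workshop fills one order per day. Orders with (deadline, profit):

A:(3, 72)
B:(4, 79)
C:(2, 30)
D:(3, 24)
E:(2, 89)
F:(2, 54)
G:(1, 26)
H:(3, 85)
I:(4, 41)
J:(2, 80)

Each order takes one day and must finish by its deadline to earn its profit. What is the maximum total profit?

Sort by profit descending; place each in the latest free slot ≤ its deadline.
By profit: E(d2,89), H(d3,85), J(d2,80), B(d4,79), A(d3,72), F(d2,54), I(d4,41), C(d2,30), G(d1,26), D(d3,24)
E→slot 2; H→slot 3; J→slot 1; B→slot 4; A skipped; F skipped; I skipped; C skipped; G skipped; D skipped.
Profit = 80 + 89 + 85 + 79 = 333

333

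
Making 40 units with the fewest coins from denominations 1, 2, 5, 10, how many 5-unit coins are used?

0

Greedy: take as many of the largest coin as possible, then repeat with the remainder.
40 = 4×10
Count of 5: 0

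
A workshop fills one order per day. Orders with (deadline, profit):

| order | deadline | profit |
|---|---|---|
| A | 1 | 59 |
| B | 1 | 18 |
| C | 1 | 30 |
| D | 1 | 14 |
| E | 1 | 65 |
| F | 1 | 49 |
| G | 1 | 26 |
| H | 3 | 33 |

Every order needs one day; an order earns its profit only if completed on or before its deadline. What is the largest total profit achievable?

98

Take jobs in profit order; each goes to the latest open slot no later than its deadline.
By profit: E(d1,65), A(d1,59), F(d1,49), H(d3,33), C(d1,30), G(d1,26), B(d1,18), D(d1,14)
E→slot 1; A skipped; F skipped; H→slot 3; C skipped; G skipped; B skipped; D skipped.
Profit = 65 + 33 = 98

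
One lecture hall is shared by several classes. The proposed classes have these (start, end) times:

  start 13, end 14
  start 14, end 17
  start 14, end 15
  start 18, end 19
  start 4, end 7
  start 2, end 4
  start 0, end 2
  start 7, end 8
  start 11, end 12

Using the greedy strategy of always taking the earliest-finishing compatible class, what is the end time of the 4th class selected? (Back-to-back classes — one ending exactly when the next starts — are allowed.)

8

Greedy by earliest finish: after sorting by end time, pick each interval compatible with the last pick.
Sorted by end: (0,2)  (2,4)  (4,7)  (7,8)  (11,12)  (13,14)  (14,15)  (14,17)  (18,19)
take (0,2); take (2,4); take (4,7); take (7,8); take (11,12); take (13,14); take (14,15); take (18,19).
Selected: (0,2) (2,4) (4,7) (7,8) (11,12) (13,14) (14,15) (18,19)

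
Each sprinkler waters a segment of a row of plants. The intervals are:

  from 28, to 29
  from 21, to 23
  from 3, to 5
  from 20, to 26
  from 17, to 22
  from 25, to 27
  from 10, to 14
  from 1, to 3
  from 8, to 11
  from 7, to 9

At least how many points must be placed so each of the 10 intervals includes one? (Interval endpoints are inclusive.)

6

Sorted: [1,3] [3,5] [7,9] [8,11] [10,14] [17,22] [21,23] [20,26] [25,27] [28,29]
{[1,3],[3,5]} hit by 3; {[7,9],[8,11]} hit by 9; {[10,14]} hit by 14; {[17,22],[21,23],[20,26]} hit by 22; {[25,27]} hit by 27; {[28,29]} hit by 29.
Points: 3, 9, 14, 22, 27, 29 (6 total).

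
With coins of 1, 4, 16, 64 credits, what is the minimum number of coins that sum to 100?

100 = 1×64 + 2×16 + 1×4
Total coins = 1 + 2 + 1 = 4

4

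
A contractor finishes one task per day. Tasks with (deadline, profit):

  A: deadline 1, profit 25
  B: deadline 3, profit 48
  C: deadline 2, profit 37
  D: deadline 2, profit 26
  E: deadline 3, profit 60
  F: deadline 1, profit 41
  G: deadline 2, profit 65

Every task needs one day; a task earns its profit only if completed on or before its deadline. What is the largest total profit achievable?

173

Profit order: G=65 E=60 B=48 F=41 C=37 D=26 A=25
Assign: G→slot 2, E→slot 3, B→slot 1, F skipped, C skipped, D skipped, A skipped.
Slots: [1:B] [2:G] [3:E]
Profit = 48 + 65 + 60 = 173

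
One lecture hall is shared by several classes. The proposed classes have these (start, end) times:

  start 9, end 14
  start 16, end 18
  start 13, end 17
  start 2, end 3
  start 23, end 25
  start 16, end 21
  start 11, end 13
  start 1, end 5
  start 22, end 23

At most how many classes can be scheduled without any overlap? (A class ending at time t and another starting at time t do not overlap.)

Sort by end time and greedily take each interval whose start is ≥ the last chosen end.
By end time: (2,3), (1,5), (11,13), (9,14), (13,17), (16,18), (16,21), (22,23), (23,25).
Pick (2,3); next start ≥ 3 → (11,13); next start ≥ 13 → (13,17); next start ≥ 17 → (22,23); next start ≥ 23 → (23,25).
Selected 5 classes.

5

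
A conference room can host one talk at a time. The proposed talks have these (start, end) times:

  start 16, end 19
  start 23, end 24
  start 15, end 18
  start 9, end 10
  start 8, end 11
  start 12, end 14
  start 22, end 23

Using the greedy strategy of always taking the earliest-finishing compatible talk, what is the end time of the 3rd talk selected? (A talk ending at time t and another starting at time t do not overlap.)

18

By end time: (9,10), (8,11), (12,14), (15,18), (16,19), (22,23), (23,24).
Pick (9,10); next start ≥ 10 → (12,14); next start ≥ 14 → (15,18); next start ≥ 18 → (22,23); next start ≥ 23 → (23,24).
Selected: (9,10) (12,14) (15,18) (22,23) (23,24)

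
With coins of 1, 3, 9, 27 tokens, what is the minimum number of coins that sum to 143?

9

Use the largest denomination that fits, subtract, and repeat.
143 = 5×27 + 2×3 + 2×1
Total coins = 5 + 2 + 2 = 9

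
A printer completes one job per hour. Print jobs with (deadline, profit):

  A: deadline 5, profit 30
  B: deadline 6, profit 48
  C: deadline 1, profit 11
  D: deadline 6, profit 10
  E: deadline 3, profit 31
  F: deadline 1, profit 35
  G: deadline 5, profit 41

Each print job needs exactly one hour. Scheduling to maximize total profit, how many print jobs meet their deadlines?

6

By profit: B(d6,48), G(d5,41), F(d1,35), E(d3,31), A(d5,30), C(d1,11), D(d6,10)
B→slot 6; G→slot 5; F→slot 1; E→slot 3; A→slot 4; C skipped; D→slot 2.
6 of 7 scheduled.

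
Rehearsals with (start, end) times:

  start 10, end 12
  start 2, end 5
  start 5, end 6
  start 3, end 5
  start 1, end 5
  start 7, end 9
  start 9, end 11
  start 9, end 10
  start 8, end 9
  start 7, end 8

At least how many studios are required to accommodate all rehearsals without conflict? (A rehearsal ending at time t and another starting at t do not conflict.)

Events (time:±→running): 1:+→1 2:+→2 3:+→3 … peak 3.

3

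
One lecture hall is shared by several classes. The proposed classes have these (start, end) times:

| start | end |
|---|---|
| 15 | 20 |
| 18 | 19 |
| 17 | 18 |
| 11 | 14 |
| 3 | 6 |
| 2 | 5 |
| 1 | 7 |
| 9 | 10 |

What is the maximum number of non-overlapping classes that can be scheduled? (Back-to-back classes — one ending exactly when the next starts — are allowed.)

Order by finish time; keep every interval that doesn't clash with the previous kept one.
Sorted by end: (2,5)  (3,6)  (1,7)  (9,10)  (11,14)  (17,18)  (18,19)  (15,20)
take (2,5); skip (3,6); skip (1,7); take (9,10); take (11,14); take (17,18); take (18,19).
Selected 5 classes.

5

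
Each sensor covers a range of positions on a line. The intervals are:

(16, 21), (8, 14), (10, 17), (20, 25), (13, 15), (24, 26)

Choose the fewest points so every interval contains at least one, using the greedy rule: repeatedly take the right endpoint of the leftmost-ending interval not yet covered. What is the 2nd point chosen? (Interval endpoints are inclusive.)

21

Sort by right endpoint; whenever an interval is uncovered, place a point at its right end.
Sorted: [8,14] [13,15] [10,17] [16,21] [20,25] [24,26]
{[8,14],[13,15],[10,17]} hit by 14; {[16,21],[20,25]} hit by 21; {[24,26]} hit by 26.
Points: 14, 21, 26 (3 total).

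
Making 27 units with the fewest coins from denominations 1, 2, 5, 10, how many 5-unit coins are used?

1

27 − 2×10→7 − 1×5→2 − 1×2→0
Count of 5: 1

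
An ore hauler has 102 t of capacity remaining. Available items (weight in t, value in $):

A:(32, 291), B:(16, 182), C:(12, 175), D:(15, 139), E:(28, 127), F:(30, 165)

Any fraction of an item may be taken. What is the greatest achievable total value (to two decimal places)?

935.50

Order: C (175/12=14.58) > B (182/16=11.38) > D (139/15=9.27) > A (291/32=9.09) > F (165/30=5.50) > E (127/28=4.54)
Fill: take C (12 @ 175) → take B (16 @ 182) → take D (15 @ 139) → take A (32 @ 291) → take 27/30 of F → 148.50; 102/102 used.
Total value = 935.50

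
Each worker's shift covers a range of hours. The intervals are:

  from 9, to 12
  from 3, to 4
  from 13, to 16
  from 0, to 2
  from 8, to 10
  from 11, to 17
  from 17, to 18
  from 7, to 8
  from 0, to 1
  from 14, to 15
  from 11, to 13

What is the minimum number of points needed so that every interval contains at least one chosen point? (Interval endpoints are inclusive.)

Process intervals by earliest right end; each time one isn't hit yet, stab at its right endpoint.
By right end: [0,1]  [0,2]  [3,4]  [7,8]  [8,10]  [9,12]  [11,13]  [14,15]  [13,16]  [11,17]  [17,18]
[0,1] uncovered → point at 1; [3,4] uncovered → point at 4; [7,8] uncovered → point at 8; [9,12] uncovered → point at 12; [14,15] uncovered → point at 15; [17,18] uncovered → point at 18.
Points: 1, 4, 8, 12, 15, 18 (6 total).

6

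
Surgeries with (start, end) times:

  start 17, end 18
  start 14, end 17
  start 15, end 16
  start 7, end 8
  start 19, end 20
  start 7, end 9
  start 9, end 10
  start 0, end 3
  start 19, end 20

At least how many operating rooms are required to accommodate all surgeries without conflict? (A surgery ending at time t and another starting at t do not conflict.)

Count concurrent intervals with a sweep; the peak is the room count.
starts: [0, 7, 7, 9, 14, 15, 17, 19, 19]
ends:   [3, 8, 9, 10, 16, 17, 18, 20, 20]
s0→1 e3→0 s7→1 s7→2  — peak 2.

2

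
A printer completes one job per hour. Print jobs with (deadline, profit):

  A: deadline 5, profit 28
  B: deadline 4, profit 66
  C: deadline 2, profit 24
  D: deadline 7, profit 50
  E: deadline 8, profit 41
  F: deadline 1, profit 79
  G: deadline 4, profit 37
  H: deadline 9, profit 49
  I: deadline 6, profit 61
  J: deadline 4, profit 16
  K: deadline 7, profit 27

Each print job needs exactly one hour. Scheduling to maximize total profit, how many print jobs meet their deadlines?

9

Sort by profit descending; place each in the latest free slot ≤ its deadline.
By profit: F(d1,79), B(d4,66), I(d6,61), D(d7,50), H(d9,49), E(d8,41), G(d4,37), A(d5,28), K(d7,27), C(d2,24), J(d4,16)
F→slot 1; B→slot 4; I→slot 6; D→slot 7; H→slot 9; E→slot 8; G→slot 3; A→slot 5; K→slot 2; C skipped; J skipped.
9 of 11 scheduled.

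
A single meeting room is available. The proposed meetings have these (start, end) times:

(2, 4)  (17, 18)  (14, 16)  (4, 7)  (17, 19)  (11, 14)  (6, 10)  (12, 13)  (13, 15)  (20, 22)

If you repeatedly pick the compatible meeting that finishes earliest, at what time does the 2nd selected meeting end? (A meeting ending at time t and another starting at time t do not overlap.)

By end time: (2,4), (4,7), (6,10), (12,13), (11,14), (13,15), (14,16), (17,18), (17,19), (20,22).
Pick (2,4); next start ≥ 4 → (4,7); next start ≥ 7 → (12,13); next start ≥ 13 → (13,15); next start ≥ 15 → (17,18); next start ≥ 18 → (20,22).
Selected: (2,4) (4,7) (12,13) (13,15) (17,18) (20,22)

7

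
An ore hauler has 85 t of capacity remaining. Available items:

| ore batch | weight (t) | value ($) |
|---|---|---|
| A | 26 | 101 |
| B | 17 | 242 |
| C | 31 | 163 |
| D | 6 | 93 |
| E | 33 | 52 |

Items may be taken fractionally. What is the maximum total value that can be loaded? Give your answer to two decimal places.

Greedy by value/weight ratio, highest first.
Ratios (sorted): D 15.50, B 14.24, C 5.26, A 3.88, E 1.58
take D (6 @ 93); take B (17 @ 242); take C (31 @ 163); take A (26 @ 101); take 5/33 of E → 7.88. Capacity used 85/85.
Total value = 606.88

606.88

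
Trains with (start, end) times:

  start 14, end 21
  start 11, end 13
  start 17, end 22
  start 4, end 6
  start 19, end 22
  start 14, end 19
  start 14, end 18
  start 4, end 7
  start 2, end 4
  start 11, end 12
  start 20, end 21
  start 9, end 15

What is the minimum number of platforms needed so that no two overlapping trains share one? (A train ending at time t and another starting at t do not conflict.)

4

Events (time:±→running): 2:+→1 4:-→0 4:+→1 4:+→2 6:-→1 7:-→0 9:+→1 11:+→2 11:+→3 12:-→2 13:-→1 14:+→2 14:+→3 14:+→4 … peak 4.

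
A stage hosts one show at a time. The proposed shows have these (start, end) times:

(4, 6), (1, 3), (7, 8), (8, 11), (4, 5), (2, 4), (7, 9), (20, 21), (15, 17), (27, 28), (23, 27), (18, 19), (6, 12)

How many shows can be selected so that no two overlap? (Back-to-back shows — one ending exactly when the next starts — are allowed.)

Sorted by end: (1,3)  (2,4)  (4,5)  (4,6)  (7,8)  (7,9)  (8,11)  (6,12)  (15,17)  (18,19)  (20,21)  (23,27)  (27,28)
take (1,3); skip (2,4); take (4,5); take (7,8); skip (7,9); take (8,11); take (15,17); take (18,19); take (20,21); take (23,27); take (27,28).
Selected 9 shows.

9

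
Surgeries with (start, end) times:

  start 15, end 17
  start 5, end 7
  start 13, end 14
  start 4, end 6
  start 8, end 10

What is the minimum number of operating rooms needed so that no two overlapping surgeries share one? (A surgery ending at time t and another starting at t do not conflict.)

2

The answer is the maximum number of intervals overlapping at any instant.
Events (time:±→running): 4:+→1 5:+→2 … peak 2.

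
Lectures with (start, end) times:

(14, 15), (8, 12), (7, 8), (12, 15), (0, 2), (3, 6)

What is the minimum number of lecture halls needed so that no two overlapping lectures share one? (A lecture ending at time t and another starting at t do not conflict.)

Events (time:±→running): 0:+→1 2:-→0 3:+→1 6:-→0 7:+→1 8:-→0 8:+→1 12:-→0 12:+→1 14:+→2 … peak 2.

2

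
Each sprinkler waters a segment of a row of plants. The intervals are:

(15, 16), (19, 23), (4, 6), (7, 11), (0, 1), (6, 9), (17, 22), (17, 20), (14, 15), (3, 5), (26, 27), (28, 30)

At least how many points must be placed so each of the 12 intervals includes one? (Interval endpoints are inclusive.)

7

Process intervals by earliest right end; each time one isn't hit yet, stab at its right endpoint.
By right end: [0,1]  [3,5]  [4,6]  [6,9]  [7,11]  [14,15]  [15,16]  [17,20]  [17,22]  [19,23]  [26,27]  [28,30]
[0,1] uncovered → point at 1; [3,5] uncovered → point at 5; [6,9] uncovered → point at 9; [14,15] uncovered → point at 15; [17,20] uncovered → point at 20; [26,27] uncovered → point at 27; [28,30] uncovered → point at 30.
Points: 1, 5, 9, 15, 20, 27, 30 (7 total).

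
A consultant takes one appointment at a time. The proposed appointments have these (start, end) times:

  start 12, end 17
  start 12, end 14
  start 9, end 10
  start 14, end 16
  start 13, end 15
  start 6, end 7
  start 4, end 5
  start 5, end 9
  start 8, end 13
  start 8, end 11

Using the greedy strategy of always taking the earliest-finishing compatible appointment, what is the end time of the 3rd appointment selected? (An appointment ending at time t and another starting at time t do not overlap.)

Order by finish time; keep every interval that doesn't clash with the previous kept one.
Sorted by end: (4,5)  (6,7)  (5,9)  (9,10)  (8,11)  (8,13)  (12,14)  (13,15)  (14,16)  (12,17)
take (4,5); take (6,7); skip (5,9); take (9,10); take (12,14); skip (13,15); take (14,16).
Selected: (4,5) (6,7) (9,10) (12,14) (14,16)

10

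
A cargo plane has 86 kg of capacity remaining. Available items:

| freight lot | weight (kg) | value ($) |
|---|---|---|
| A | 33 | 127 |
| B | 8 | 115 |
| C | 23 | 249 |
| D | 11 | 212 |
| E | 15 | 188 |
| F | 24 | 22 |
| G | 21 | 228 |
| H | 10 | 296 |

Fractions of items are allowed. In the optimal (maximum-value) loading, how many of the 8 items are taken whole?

Ratios (sorted): H 29.60, D 19.27, B 14.38, E 12.53, G 10.86, C 10.83, A 3.85, F 0.92
take H (10 @ 296); take D (11 @ 212); take B (8 @ 115); take E (15 @ 188); take G (21 @ 228); take 21/23 of C → 227.35. Capacity used 86/86.
5 item(s) taken whole; one partial (take 21/23 of C).

5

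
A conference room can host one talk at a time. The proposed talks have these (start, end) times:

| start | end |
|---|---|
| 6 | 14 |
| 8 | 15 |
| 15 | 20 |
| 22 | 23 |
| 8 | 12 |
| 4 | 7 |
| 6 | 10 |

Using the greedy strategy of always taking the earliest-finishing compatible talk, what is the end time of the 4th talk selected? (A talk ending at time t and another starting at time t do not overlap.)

Greedy by earliest finish: after sorting by end time, pick each interval compatible with the last pick.
By end time: (4,7), (6,10), (8,12), (6,14), (8,15), (15,20), (22,23).
Pick (4,7); next start ≥ 7 → (8,12); next start ≥ 12 → (15,20); next start ≥ 20 → (22,23).
Selected: (4,7) (8,12) (15,20) (22,23)

23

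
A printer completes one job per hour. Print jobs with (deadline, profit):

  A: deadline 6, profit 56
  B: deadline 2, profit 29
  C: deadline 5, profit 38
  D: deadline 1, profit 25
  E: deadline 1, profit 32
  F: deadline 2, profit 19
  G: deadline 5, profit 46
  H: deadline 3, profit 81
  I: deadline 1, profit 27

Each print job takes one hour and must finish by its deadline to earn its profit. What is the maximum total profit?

282

Sort by profit descending; place each in the latest free slot ≤ its deadline.
By profit: H(d3,81), A(d6,56), G(d5,46), C(d5,38), E(d1,32), B(d2,29), I(d1,27), D(d1,25), F(d2,19)
H→slot 3; A→slot 6; G→slot 5; C→slot 4; E→slot 1; B→slot 2; I skipped; D skipped; F skipped.
Profit = 32 + 29 + 81 + 38 + 46 + 56 = 282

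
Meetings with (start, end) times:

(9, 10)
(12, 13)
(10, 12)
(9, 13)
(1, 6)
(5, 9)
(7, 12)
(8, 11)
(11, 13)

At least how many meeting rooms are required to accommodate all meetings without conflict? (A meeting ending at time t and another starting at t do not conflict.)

The answer is the maximum number of intervals overlapping at any instant.
Events (time:±→running): 1:+→1 5:+→2 6:-→1 7:+→2 8:+→3 9:-→2 9:+→3 9:+→4 … peak 4.

4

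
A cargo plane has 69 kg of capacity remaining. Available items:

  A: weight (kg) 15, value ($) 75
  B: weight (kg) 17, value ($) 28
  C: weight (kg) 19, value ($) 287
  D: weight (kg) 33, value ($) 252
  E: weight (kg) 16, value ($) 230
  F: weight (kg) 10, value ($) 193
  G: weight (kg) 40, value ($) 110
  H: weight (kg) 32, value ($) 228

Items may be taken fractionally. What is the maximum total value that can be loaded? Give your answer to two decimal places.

893.27

Sort by value per unit weight and fill in that order.
Ratios (sorted): F 19.30, C 15.11, E 14.38, D 7.64, H 7.12, A 5.00, G 2.75, B 1.65
take F (10 @ 193); take C (19 @ 287); take E (16 @ 230); take 24/33 of D → 183.27. Capacity used 69/69.
Total value = 893.27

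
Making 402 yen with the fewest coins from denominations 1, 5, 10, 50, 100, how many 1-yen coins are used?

402 = 4×100 + 2×1
Count of 1: 2

2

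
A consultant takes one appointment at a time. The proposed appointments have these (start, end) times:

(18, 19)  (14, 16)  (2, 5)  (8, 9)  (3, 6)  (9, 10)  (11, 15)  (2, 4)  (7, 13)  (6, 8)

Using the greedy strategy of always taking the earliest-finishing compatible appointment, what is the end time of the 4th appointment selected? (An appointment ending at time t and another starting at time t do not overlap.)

10

Greedy by earliest finish: after sorting by end time, pick each interval compatible with the last pick.
By end time: (2,4), (2,5), (3,6), (6,8), (8,9), (9,10), (7,13), (11,15), (14,16), (18,19).
Pick (2,4); next start ≥ 4 → (6,8); next start ≥ 8 → (8,9); next start ≥ 9 → (9,10); next start ≥ 10 → (11,15); next start ≥ 15 → (18,19).
Selected: (2,4) (6,8) (8,9) (9,10) (11,15) (18,19)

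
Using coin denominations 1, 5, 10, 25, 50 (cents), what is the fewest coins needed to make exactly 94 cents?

8

94 = 1×50 + 1×25 + 1×10 + 1×5 + 4×1
Total coins = 1 + 1 + 1 + 1 + 4 = 8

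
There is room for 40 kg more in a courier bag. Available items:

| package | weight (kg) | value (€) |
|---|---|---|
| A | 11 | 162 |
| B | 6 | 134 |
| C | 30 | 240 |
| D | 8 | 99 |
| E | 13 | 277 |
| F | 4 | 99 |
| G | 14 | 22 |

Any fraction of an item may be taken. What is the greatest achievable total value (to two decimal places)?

Greedy by value/weight ratio, highest first.
Order: F (99/4=24.75) > B (134/6=22.33) > E (277/13=21.31) > A (162/11=14.73) > D (99/8=12.38) > C (240/30=8.00) > G (22/14=1.57)
Fill: take F (4 @ 99) → take B (6 @ 134) → take E (13 @ 277) → take A (11 @ 162) → take 6/8 of D → 74.25; 40/40 used.
Total value = 746.25

746.25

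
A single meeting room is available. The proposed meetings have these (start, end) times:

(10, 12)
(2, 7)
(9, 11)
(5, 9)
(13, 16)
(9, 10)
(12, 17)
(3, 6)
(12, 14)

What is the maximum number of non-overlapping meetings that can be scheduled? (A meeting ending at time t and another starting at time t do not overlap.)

Sorted by end: (3,6)  (2,7)  (5,9)  (9,10)  (9,11)  (10,12)  (12,14)  (13,16)  (12,17)
take (3,6); take (9,10); take (10,12); take (12,14); skip (13,16); skip (12,17).
Selected 4 meetings.

4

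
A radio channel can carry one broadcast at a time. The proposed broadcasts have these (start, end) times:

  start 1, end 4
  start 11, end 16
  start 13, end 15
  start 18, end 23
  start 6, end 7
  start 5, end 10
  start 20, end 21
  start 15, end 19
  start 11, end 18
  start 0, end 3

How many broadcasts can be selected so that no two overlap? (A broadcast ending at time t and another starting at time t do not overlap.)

5

By end time: (0,3), (1,4), (6,7), (5,10), (13,15), (11,16), (11,18), (15,19), (20,21), (18,23).
Pick (0,3); next start ≥ 3 → (6,7); next start ≥ 7 → (13,15); next start ≥ 15 → (15,19); next start ≥ 19 → (20,21).
Selected 5 broadcasts.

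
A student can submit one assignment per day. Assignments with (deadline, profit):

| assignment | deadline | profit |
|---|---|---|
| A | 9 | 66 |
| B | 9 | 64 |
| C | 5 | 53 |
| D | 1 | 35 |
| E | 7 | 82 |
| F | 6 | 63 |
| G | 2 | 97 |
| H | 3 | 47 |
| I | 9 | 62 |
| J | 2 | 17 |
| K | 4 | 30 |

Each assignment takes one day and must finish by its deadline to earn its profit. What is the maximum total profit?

Take jobs in profit order; each goes to the latest open slot no later than its deadline.
By profit: G(d2,97), E(d7,82), A(d9,66), B(d9,64), F(d6,63), I(d9,62), C(d5,53), H(d3,47), D(d1,35), K(d4,30), J(d2,17)
G→slot 2; E→slot 7; A→slot 9; B→slot 8; F→slot 6; I→slot 5; C→slot 4; H→slot 3; D→slot 1; K skipped; J skipped.
Profit = 35 + 97 + 47 + 53 + 62 + 63 + 82 + 64 + 66 = 569

569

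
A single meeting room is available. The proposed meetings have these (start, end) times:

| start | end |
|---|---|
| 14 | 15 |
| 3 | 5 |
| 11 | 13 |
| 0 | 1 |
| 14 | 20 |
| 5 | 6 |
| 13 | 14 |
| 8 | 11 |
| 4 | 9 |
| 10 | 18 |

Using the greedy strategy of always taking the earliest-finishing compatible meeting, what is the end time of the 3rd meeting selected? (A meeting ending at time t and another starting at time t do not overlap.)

Greedy by earliest finish: after sorting by end time, pick each interval compatible with the last pick.
Sorted by end: (0,1)  (3,5)  (5,6)  (4,9)  (8,11)  (11,13)  (13,14)  (14,15)  (10,18)  (14,20)
take (0,1); take (3,5); take (5,6); take (8,11); take (11,13); take (13,14); take (14,15); skip (14,20).
Selected: (0,1) (3,5) (5,6) (8,11) (11,13) (13,14) (14,15)

6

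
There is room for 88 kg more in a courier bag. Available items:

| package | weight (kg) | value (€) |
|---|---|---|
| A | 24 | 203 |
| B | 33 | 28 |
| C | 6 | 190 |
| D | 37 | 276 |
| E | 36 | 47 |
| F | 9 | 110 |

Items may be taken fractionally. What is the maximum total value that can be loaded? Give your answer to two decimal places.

Greedy by value/weight ratio, highest first.
Order: C (190/6=31.67) > F (110/9=12.22) > A (203/24=8.46) > D (276/37=7.46) > E (47/36=1.31) > B (28/33=0.85)
Fill: take C (6 @ 190) → take F (9 @ 110) → take A (24 @ 203) → take D (37 @ 276) → take 12/36 of E → 15.67; 88/88 used.
Total value = 794.67

794.67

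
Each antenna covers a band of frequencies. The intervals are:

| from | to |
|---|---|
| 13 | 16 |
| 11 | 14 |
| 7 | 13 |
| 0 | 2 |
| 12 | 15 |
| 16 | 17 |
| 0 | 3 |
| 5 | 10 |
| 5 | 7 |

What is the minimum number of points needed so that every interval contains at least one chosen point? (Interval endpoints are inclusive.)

Process intervals by earliest right end; each time one isn't hit yet, stab at its right endpoint.
Sorted: [0,2] [0,3] [5,7] [5,10] [7,13] [11,14] [12,15] [13,16] [16,17]
{[0,2],[0,3]} hit by 2; {[5,7],[5,10],[7,13]} hit by 7; {[11,14],[12,15],[13,16]} hit by 14; {[16,17]} hit by 17.
Points: 2, 7, 14, 17 (4 total).

4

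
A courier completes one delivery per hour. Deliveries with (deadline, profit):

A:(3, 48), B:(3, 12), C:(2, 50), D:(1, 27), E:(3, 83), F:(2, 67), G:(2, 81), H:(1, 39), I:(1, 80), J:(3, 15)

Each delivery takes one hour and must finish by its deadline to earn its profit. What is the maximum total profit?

By profit: E(d3,83), G(d2,81), I(d1,80), F(d2,67), C(d2,50), A(d3,48), H(d1,39), D(d1,27), J(d3,15), B(d3,12)
E→slot 3; G→slot 2; I→slot 1; F skipped; C skipped; A skipped; H skipped; D skipped; J skipped; B skipped.
Profit = 80 + 81 + 83 = 244

244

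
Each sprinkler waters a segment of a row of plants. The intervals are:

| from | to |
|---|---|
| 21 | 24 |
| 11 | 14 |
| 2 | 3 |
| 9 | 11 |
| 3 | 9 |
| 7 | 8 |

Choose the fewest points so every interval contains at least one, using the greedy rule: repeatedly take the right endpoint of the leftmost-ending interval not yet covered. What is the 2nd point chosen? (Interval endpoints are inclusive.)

By right end: [2,3]  [7,8]  [3,9]  [9,11]  [11,14]  [21,24]
[2,3] uncovered → point at 3; [7,8] uncovered → point at 8; [9,11] uncovered → point at 11; [21,24] uncovered → point at 24.
Points: 3, 8, 11, 24 (4 total).

8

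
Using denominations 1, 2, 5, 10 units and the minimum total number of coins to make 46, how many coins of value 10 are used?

46 = 4×10 + 1×5 + 1×1
Count of 10: 4

4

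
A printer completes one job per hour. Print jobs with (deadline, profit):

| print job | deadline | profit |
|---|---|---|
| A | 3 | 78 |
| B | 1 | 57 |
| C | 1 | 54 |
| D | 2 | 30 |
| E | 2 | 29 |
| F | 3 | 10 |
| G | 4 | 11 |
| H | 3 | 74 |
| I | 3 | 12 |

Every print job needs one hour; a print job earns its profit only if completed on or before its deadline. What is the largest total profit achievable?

220

Take jobs in profit order; each goes to the latest open slot no later than its deadline.
By profit: A(d3,78), H(d3,74), B(d1,57), C(d1,54), D(d2,30), E(d2,29), I(d3,12), G(d4,11), F(d3,10)
A→slot 3; H→slot 2; B→slot 1; C skipped; D skipped; E skipped; I skipped; G→slot 4; F skipped.
Profit = 57 + 74 + 78 + 11 = 220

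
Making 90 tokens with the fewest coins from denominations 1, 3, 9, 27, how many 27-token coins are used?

3

90 − 3×27→9 − 1×9→0
Count of 27: 3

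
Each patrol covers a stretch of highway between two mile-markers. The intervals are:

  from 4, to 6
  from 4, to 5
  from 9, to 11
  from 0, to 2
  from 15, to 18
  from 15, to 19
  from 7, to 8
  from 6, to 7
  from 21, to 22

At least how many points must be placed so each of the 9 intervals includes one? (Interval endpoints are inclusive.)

6

Process intervals by earliest right end; each time one isn't hit yet, stab at its right endpoint.
By right end: [0,2]  [4,5]  [4,6]  [6,7]  [7,8]  [9,11]  [15,18]  [15,19]  [21,22]
[0,2] uncovered → point at 2; [4,5] uncovered → point at 5; [6,7] uncovered → point at 7; [9,11] uncovered → point at 11; [15,18] uncovered → point at 18; [21,22] uncovered → point at 22.
Points: 2, 5, 7, 11, 18, 22 (6 total).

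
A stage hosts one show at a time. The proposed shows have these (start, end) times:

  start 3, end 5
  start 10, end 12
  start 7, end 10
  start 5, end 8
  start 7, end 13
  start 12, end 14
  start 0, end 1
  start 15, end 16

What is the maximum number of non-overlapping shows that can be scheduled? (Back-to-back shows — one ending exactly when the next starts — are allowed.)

6

Greedy by earliest finish: after sorting by end time, pick each interval compatible with the last pick.
By end time: (0,1), (3,5), (5,8), (7,10), (10,12), (7,13), (12,14), (15,16).
Pick (0,1); next start ≥ 1 → (3,5); next start ≥ 5 → (5,8); next start ≥ 8 → (10,12); next start ≥ 12 → (12,14); next start ≥ 14 → (15,16).
Selected 6 shows.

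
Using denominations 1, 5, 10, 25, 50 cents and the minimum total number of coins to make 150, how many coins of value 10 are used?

Use the largest denomination that fits, subtract, and repeat.
150 = 3×50
Count of 10: 0

0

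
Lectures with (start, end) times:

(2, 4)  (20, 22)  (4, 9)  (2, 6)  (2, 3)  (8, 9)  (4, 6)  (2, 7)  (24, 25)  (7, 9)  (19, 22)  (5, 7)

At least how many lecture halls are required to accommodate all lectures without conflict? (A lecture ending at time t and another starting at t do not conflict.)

5

The answer is the maximum number of intervals overlapping at any instant.
starts: [2, 2, 2, 2, 4, 4, 5, 7, 8, 19, 20, 24]
ends:   [3, 4, 6, 6, 7, 7, 9, 9, 9, 22, 22, 25]
s2→1 s2→2 s2→3 s2→4 e3→3 e4→2 s4→3 s4→4 s5→5  — peak 5.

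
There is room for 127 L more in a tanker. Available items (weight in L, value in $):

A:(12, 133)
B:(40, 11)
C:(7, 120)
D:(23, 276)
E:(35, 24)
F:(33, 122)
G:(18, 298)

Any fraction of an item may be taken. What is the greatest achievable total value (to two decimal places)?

Greedy by value/weight ratio, highest first.
Order: C (120/7=17.14) > G (298/18=16.56) > D (276/23=12.00) > A (133/12=11.08) > F (122/33=3.70) > E (24/35=0.69) > B (11/40=0.28)
Fill: take C (7 @ 120) → take G (18 @ 298) → take D (23 @ 276) → take A (12 @ 133) → take F (33 @ 122) → take 34/35 of E → 23.31; 127/127 used.
Total value = 972.31

972.31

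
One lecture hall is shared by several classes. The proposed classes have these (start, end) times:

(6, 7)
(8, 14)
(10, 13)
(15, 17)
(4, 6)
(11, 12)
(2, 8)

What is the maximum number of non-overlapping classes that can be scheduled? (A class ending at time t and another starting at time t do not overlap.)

Sorted by end: (4,6)  (6,7)  (2,8)  (11,12)  (10,13)  (8,14)  (15,17)
take (4,6); take (6,7); skip (2,8); take (11,12); take (15,17).
Selected 4 classes.

4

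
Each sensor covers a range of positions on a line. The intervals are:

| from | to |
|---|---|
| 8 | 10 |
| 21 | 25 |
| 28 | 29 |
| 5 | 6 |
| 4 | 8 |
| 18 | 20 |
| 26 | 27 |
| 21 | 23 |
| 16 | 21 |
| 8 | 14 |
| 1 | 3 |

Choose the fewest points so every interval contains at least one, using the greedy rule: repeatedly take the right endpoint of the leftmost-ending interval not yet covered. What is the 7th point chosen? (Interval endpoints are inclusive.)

29

Sort by right endpoint; whenever an interval is uncovered, place a point at its right end.
Sorted: [1,3] [5,6] [4,8] [8,10] [8,14] [18,20] [16,21] [21,23] [21,25] [26,27] [28,29]
{[1,3]} hit by 3; {[5,6],[4,8]} hit by 6; {[8,10],[8,14]} hit by 10; {[18,20],[16,21]} hit by 20; {[21,23],[21,25]} hit by 23; {[26,27]} hit by 27; {[28,29]} hit by 29.
Points: 3, 6, 10, 20, 23, 27, 29 (7 total).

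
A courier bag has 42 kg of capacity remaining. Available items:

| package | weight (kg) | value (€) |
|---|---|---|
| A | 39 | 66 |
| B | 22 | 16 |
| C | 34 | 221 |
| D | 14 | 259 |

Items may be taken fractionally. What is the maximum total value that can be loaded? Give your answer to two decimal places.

Sort by value per unit weight and fill in that order.
Ratios (sorted): D 18.50, C 6.50, A 1.69, B 0.73
take D (14 @ 259); take 28/34 of C → 182.00. Capacity used 42/42.
Total value = 441.00

441.00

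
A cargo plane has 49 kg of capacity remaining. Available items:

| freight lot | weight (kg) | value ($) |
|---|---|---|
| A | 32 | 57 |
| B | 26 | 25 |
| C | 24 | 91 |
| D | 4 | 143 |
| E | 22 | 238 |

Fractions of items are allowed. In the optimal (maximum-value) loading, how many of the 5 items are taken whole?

2

Greedy by value/weight ratio, highest first.
Ratios (sorted): D 35.75, E 10.82, C 3.79, A 1.78, B 0.96
take D (4 @ 143); take E (22 @ 238); take 23/24 of C → 87.21. Capacity used 49/49.
2 item(s) taken whole; one partial (take 23/24 of C).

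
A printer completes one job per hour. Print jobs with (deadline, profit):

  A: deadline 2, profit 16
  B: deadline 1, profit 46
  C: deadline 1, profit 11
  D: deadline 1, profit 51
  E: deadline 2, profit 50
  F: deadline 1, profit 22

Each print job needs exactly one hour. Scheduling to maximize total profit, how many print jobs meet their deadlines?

2

Take jobs in profit order; each goes to the latest open slot no later than its deadline.
Profit order: D=51 E=50 B=46 F=22 A=16 C=11
Assign: D→slot 1, E→slot 2, B skipped, F skipped, A skipped, C skipped.
Slots: [1:D] [2:E]
2 of 6 scheduled.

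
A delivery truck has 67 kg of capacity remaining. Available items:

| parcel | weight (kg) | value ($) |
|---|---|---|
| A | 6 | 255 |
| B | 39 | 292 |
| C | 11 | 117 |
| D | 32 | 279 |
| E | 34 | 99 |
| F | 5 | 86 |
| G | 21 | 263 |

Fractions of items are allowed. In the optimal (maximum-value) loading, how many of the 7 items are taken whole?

4

Order: A (255/6=42.50) > F (86/5=17.20) > G (263/21=12.52) > C (117/11=10.64) > D (279/32=8.72) > B (292/39=7.49) > E (99/34=2.91)
Fill: take A (6 @ 255) → take F (5 @ 86) → take G (21 @ 263) → take C (11 @ 117) → take 24/32 of D → 209.25; 67/67 used.
4 item(s) taken whole; one partial (take 24/32 of D).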